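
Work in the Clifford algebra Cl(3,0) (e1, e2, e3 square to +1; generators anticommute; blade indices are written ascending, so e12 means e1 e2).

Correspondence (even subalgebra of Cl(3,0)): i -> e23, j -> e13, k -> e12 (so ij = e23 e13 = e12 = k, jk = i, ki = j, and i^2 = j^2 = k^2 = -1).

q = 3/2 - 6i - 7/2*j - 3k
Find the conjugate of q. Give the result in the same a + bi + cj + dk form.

In blades: q = 3/2 - 3*e12 - 7/2*e13 - 6*e23.
Quaternion conjugation is reversion on the even subalgebra: the scalar is fixed and every grade-2 blade flips sign, giving 3/2 + 3*e12 + 7/2*e13 + 6*e23; translating back:
Answer: 3/2 + 6i + 7/2*j + 3k


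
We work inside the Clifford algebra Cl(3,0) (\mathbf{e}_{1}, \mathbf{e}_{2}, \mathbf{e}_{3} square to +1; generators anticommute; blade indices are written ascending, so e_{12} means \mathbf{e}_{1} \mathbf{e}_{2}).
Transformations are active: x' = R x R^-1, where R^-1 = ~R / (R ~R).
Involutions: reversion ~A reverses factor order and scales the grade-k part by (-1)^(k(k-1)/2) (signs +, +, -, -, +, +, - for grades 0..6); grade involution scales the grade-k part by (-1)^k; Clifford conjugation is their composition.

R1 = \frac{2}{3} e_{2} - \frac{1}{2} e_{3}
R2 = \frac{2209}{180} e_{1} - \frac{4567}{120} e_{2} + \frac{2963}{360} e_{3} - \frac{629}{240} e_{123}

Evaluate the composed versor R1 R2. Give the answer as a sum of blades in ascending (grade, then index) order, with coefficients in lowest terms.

Distribute over the terms of R1 (each basis-blade product reordered to ascending indices, repeated generators contracted through their squares):
(\frac{2}{3} e_{2}) R2 = -\frac{4567}{180} - \frac{2209}{270} e_{12} + \frac{629}{360} e_{13} + \frac{2963}{540} e_{23}
(-\frac{1}{2} e_{3}) R2 = -\frac{2963}{720} + \frac{629}{480} e_{12} + \frac{2209}{360} e_{13} - \frac{4567}{240} e_{23}
Summing the partial products and collecting blades:
Answer: -\frac{2359}{80} - \frac{29683}{4320} e_{12} + \frac{473}{60} e_{13} - \frac{29251}{2160} e_{23}


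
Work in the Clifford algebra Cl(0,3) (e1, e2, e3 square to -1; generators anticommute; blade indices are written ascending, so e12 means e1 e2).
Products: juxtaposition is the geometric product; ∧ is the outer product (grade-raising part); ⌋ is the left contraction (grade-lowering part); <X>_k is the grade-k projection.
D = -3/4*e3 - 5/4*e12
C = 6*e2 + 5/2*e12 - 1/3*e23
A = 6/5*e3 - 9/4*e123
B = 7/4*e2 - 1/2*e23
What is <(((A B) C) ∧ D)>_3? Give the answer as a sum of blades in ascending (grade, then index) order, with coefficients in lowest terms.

step 1: -9/8*e1 - 3/5*e2 - 63/16*e13 - 21/10*e23
step 2: 29/10 - 3/2*e1 + 45/16*e2 - 64/5*e3 - 87/16*e12 - 21/4*e13 + 315/32*e23 + 24*e123
step 3: -87/40*e3 - 29/8*e12 + 9/8*e13 - 135/64*e23 + 1285/64*e123
step 4: 1285/64*e123
Answer: 1285/64*e123


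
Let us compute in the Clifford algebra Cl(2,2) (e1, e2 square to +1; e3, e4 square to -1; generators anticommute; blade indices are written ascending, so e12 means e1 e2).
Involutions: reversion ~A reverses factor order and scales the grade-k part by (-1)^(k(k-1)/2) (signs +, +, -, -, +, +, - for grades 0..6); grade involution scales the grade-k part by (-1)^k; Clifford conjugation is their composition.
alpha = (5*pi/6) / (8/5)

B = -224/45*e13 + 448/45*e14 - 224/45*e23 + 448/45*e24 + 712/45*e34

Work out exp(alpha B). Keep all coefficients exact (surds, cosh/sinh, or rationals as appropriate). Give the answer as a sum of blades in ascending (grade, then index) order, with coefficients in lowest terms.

B^2 term by term: the squares give (-224/45)^2*(e13)^2 + (448/45)^2*(e14)^2 + (-224/45)^2*(e23)^2 + (448/45)^2*(e24)^2 + (712/45)^2*(e34)^2 = 50176/2025*(+1) + 200704/2025*(+1) + 50176/2025*(+1) + 200704/2025*(+1) + 506944/2025*(-1) = -64/25 (each basis 2-blade squares to minus the product of its generators' squares); cross terms between blades sharing an index anticommute and cancel; the commuting (index-disjoint) pairs give grade-4 terms 2*c*c'*(blade product), which cancel blade by blade — e1234: 200704/2025 - 200704/2025 = 0 — confirming B is simple. So B^2 = -64/25.
B^2 = -64/25 — B^2 < 0, so the exponential closes trigonometrically: l = 8/5, alpha*l = 5*pi/6, so exp(alpha B) = cos(5*pi/6) + (sin(5*pi/6)/(8/5))*B = -sqrt(3)/2 + (5/16)*B.
Answer: -sqrt(3)/2 - 14/9*e13 + 28/9*e14 - 14/9*e23 + 28/9*e24 + 89/18*e34


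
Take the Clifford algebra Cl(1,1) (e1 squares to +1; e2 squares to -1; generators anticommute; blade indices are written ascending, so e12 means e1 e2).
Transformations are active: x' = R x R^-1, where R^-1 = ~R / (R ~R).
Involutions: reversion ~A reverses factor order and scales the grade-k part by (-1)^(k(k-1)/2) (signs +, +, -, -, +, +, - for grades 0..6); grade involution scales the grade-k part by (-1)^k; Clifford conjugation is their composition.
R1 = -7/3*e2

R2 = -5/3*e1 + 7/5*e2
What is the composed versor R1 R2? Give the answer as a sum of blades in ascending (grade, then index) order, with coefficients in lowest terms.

Distribute over the terms of R1 (each basis-blade product reordered to ascending indices, repeated generators contracted through their squares):
(-7/3*e2) R2 = 49/15 - 35/9*e12
Answer: 49/15 - 35/9*e12


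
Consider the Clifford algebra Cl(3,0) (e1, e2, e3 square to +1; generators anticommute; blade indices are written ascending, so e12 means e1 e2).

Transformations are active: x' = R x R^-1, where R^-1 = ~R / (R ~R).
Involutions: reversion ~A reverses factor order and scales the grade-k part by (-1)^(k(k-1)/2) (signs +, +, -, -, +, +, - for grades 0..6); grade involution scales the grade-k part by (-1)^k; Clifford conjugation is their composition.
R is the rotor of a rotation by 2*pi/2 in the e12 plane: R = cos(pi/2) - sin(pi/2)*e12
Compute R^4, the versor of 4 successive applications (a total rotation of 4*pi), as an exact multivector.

Because a rotor carries half the rotation angle, composing 4 copies of this e12-plane rotor multiplies the phase: 4*(pi/2) = 2*pi, hence R^4 = cos(2*pi) - sin(2*pi)*e12.
cos(2*pi) = 1 and sin(2*pi) = 0, so R^4 = 1. The total rotation 4*pi is 2 full turns, so every vector returns to itself, yet the rotor is +1, back on the identity sheet (an even number of 2*pi turns).
Answer: 1


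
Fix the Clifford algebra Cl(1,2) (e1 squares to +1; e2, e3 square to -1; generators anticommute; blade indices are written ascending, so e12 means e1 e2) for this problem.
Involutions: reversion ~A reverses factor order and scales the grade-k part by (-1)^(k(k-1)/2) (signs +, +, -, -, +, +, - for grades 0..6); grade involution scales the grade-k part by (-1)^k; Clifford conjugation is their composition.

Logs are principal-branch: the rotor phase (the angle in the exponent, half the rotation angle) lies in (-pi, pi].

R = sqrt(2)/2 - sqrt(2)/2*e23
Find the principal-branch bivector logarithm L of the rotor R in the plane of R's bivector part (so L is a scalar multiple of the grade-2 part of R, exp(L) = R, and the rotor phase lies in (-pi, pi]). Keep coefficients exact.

The scalar part of R is sqrt(2)/2, so the principal-branch rotor phase is pinned; divide the bivector part by its sine to get the unit plane — L is the phase times that plane.
Concretely: cos(phase) = sqrt(2)/2 gives phase = ±pi/4, and since phase/sin(phase) is even the sign is immaterial: L = (phase/sin(phase)) * <R>_2 = (sqrt(2)*pi/4) * <R>_2.
Answer: -pi/4*e23


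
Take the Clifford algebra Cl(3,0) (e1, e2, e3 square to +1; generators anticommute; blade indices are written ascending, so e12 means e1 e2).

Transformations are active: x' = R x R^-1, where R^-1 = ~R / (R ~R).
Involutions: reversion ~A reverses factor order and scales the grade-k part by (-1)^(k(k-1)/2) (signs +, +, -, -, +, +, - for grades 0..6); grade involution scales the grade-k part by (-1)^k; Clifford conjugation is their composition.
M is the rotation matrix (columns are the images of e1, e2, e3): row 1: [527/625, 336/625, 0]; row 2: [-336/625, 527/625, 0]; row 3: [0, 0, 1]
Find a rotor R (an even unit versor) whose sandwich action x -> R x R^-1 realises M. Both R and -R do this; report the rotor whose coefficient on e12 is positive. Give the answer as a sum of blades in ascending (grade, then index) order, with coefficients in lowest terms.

Method: write R = a + b12*e12 + b13*e13 + b23*e23 with a^2 + b12^2 + b13^2 + b23^2 = 1 (so R^-1 = ~R). Expanding the columns R e_j ~R gives tr M = 4a^2 - 1 and, from the antisymmetric part, M21 - M12 = -4a*b12, M13 - M31 = 4a*b13, M32 - M23 = -4a*b23.
Here tr M = 1679/625, so a^2 = (1 + tr M)/4 = 576/625 and a = ±24/25. Taking a = 24/25: M21 - M12 = -672/625, M13 - M31 = 0, M32 - M23 = 0, giving b12 = 7/25, b13 = 0, b23 = 0, i.e. R = 24/25 + 7/25*e12.
Its e12 coefficient is already positive.
Answer: 24/25 + 7/25*e12. Key observation: the double cover Spin(3) -> SO(3) sends R and -R to the same matrix (trace 1679/625 here), so the stated sign of the e12 coefficient is what selects one sheet.


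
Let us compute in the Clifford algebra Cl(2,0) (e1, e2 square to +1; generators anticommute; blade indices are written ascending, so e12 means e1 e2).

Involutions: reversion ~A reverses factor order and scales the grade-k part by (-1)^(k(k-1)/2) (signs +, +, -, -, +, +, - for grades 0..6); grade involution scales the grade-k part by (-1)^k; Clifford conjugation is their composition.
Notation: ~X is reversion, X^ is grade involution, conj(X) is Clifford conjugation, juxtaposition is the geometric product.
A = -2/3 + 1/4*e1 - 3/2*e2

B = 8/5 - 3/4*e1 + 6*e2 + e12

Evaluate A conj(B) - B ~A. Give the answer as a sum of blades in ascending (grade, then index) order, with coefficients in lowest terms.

first term: 1949/240 - 8/5*e1 + 27/20*e2 + 7/24*e12
second term: -2461/240 - 3/5*e1 - 133/20*e2 - 25/24*e12
Answer: 147/8 - e1 + 8*e2 + 4/3*e12


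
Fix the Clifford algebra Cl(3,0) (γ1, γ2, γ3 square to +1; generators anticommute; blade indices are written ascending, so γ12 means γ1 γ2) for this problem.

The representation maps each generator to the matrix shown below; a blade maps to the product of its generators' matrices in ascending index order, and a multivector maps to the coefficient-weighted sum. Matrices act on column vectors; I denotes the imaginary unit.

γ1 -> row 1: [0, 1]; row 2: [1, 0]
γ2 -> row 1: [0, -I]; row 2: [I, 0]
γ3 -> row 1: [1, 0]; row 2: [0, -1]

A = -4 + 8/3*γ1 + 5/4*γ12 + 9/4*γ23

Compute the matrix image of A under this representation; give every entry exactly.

Bivector images (products of the table entries): rho(γ12) = rho(γ1)rho(γ2) = row 1: [I, 0]; row 2: [0, -I]; rho(γ23) = rho(γ2)rho(γ3) = row 1: [0, I]; row 2: [I, 0].
M = (-4)*1 + (8/3)*rho(γ1) + (5/4)*rho(γ12) + (9/4)*rho(γ23), summed entrywise (1 is the identity matrix):
Answer: row 1: [-4 + 5*I/4, 8/3 + 9*I/4]; row 2: [8/3 + 9*I/4, -4 - 5*I/4]


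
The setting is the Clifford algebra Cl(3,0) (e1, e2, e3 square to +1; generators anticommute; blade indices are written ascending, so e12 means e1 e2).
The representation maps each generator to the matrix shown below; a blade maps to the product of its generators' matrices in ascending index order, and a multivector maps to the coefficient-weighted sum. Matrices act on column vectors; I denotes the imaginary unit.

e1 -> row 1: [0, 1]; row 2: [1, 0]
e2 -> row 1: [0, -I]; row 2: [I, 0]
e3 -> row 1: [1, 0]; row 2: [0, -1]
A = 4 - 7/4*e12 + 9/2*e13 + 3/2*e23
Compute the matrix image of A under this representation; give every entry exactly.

Bivector images (products of the table entries): rho(e12) = rho(e1)rho(e2) = row 1: [I, 0]; row 2: [0, -I]; rho(e13) = rho(e1)rho(e3) = row 1: [0, -1]; row 2: [1, 0]; rho(e23) = rho(e2)rho(e3) = row 1: [0, I]; row 2: [I, 0].
M = (4)*1 + (-7/4)*rho(e12) + (9/2)*rho(e13) + (3/2)*rho(e23), summed entrywise (1 is the identity matrix):
Answer: row 1: [4 - 7*I/4, -9/2 + 3*I/2]; row 2: [9/2 + 3*I/2, 4 + 7*I/4]


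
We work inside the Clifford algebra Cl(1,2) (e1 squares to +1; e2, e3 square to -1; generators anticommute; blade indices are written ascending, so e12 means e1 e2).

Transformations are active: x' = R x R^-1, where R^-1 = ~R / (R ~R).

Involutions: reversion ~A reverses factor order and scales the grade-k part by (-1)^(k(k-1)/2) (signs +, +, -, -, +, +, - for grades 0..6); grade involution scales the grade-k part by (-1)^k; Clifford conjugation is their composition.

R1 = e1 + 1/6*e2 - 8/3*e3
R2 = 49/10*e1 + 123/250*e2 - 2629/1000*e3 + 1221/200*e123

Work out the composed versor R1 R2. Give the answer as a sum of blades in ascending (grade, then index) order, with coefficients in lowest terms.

Distribute over the terms of R1 (each basis-blade product reordered to ascending indices, repeated generators contracted through their squares):
(e1) R2 = 49/10 + 123/250*e12 - 2629/1000*e13 + 1221/200*e23
(1/6*e2) R2 = -41/500 - 49/60*e12 + 407/400*e13 - 2629/6000*e23
(-8/3*e3) R2 = -2629/375 + 407/25*e12 + 196/15*e13 + 164/125*e23
Summing the partial products and collecting blades:
Answer: -3289/1500 + 23933/1500*e12 + 68731/6000*e13 + 41873/6000*e23


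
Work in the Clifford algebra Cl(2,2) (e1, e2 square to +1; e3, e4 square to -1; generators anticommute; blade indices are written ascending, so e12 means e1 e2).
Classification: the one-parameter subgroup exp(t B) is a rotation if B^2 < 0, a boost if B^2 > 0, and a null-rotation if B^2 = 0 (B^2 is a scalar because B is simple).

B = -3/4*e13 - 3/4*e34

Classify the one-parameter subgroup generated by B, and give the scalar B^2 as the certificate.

B^2 term by term: the squares give (-3/4)^2*(e13)^2 + (-3/4)^2*(e34)^2 = 9/16*(+1) + 9/16*(-1) = 0 (each basis 2-blade squares to minus the product of its generators' squares); cross terms between blades sharing an index anticommute and cancel. So B^2 = 0.
Answer: null-rotation, certificate B^2 = 0. One invariant decides it: the square 0 survives every conjugation, and its sign is exactly the classification.


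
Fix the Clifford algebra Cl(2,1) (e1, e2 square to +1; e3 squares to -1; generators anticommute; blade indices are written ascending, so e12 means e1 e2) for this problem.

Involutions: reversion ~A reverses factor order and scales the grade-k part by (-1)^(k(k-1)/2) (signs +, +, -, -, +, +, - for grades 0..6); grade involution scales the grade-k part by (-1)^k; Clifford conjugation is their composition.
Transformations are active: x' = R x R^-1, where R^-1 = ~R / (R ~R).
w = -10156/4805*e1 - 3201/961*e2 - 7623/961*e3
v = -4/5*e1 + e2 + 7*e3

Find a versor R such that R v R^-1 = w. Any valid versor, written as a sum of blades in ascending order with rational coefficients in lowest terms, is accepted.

The midline construction: v and w both square to -1184/25, so reflecting in their sum -2800/961*e1 - 2240/961*e2 - 896/961*e3 exchanges them.
Answer: -2800/961*e1 - 2240/961*e2 - 896/961*e3


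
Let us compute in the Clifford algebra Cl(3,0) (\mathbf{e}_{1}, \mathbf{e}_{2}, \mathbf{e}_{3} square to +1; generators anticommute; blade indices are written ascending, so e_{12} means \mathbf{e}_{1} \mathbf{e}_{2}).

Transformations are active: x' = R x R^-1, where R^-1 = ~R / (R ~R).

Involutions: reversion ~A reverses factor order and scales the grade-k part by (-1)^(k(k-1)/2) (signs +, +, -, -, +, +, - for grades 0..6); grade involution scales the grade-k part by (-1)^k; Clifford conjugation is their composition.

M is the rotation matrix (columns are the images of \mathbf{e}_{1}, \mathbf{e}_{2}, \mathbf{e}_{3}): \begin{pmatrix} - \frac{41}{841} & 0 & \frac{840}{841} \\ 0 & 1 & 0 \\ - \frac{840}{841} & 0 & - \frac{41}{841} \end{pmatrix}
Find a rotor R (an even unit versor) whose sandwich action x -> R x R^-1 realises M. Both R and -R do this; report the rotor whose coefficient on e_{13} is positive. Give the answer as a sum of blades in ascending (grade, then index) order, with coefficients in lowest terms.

Method: write R = a + b12*e_{12} + b13*e_{13} + b23*e_{23} with a^2 + b12^2 + b13^2 + b23^2 = 1 (so R^-1 = ~R). Expanding the columns R e_j ~R gives tr M = 4a^2 - 1 and, from the antisymmetric part, M21 - M12 = -4a*b12, M13 - M31 = 4a*b13, M32 - M23 = -4a*b23.
Here tr M = \frac{759}{841}, so a^2 = (1 + tr M)/4 = \frac{400}{841} and a = ±\frac{20}{29}. Taking a = \frac{20}{29}: M21 - M12 = 0, M13 - M31 = \frac{1680}{841}, M32 - M23 = 0, giving b12 = 0, b13 = \frac{21}{29}, b23 = 0, i.e. R = \frac{20}{29} + \frac{21}{29} e_{13}.
Its e_{13} coefficient is already positive.
Answer: \frac{20}{29} + \frac{21}{29} e_{13}. Note: both R and -R realise this M (trace \frac{759}{841}); the covering map identifies them, and the e_{13}-coefficient sign is the tie-breaker.


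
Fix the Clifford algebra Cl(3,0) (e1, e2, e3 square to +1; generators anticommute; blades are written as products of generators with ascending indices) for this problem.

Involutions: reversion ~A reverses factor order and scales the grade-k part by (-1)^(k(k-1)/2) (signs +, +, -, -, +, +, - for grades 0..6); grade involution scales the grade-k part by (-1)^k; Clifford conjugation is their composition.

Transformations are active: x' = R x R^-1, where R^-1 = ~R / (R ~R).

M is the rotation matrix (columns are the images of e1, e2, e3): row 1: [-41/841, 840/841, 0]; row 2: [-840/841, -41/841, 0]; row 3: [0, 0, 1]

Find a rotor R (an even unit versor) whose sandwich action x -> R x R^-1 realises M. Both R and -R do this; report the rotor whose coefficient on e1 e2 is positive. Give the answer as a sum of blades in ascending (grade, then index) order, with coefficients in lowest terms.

Method: write R = a + b12*e1 e2 + b13*e1 e3 + b23*e2 e3 with a^2 + b12^2 + b13^2 + b23^2 = 1 (so R^-1 = ~R). Expanding the columns R e_j ~R gives tr M = 4a^2 - 1 and, from the antisymmetric part, M21 - M12 = -4a*b12, M13 - M31 = 4a*b13, M32 - M23 = -4a*b23.
Here tr M = 759/841, so a^2 = (1 + tr M)/4 = 400/841 and a = ±20/29. Taking a = 20/29: M21 - M12 = -1680/841, M13 - M31 = 0, M32 - M23 = 0, giving b12 = 21/29, b13 = 0, b23 = 0, i.e. R = 20/29 + 21/29*e1 e2.
Its e1 e2 coefficient is already positive.
Answer: 20/29 + 21/29*e1 e2. Uniqueness: Spin(3) -> SO(3) maps R and -R to the same rotation of trace 759/841; fixing the sign of the e1 e2 coefficient removes the ambiguity.


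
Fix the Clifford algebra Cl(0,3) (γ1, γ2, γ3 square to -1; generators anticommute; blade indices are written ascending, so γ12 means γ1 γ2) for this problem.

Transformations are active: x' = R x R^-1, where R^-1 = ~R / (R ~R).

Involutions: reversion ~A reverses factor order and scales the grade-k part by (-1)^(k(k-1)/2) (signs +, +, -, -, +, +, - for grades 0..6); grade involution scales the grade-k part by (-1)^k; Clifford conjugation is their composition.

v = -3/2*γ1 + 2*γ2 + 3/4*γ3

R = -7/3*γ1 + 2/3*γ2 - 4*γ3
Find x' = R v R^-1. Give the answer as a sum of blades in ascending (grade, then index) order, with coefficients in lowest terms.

~R = -7/3*γ1 + 2/3*γ2 - 4*γ3, and R ~R = -197/9, so R^-1 = ~R / (-197/9).
R v = -11/6 - 11/3*γ12 - 31/4*γ13 + 17/2*γ23
Answer: 437/394*γ1 - 372/197*γ2 - 1119/788*γ3


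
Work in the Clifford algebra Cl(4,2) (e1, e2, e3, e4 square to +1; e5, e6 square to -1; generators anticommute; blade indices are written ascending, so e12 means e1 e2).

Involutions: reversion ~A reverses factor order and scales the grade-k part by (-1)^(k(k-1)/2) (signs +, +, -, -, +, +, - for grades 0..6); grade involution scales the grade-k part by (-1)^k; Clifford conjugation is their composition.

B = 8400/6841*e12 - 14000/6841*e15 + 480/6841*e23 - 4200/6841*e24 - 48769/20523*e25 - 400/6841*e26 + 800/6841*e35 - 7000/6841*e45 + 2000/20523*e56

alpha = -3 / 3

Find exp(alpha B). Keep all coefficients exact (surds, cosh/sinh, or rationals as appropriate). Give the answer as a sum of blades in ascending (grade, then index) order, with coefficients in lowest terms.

B^2 term by term: the squares give (8400/6841)^2*(e12)^2 + (-14000/6841)^2*(e15)^2 + (480/6841)^2*(e23)^2 + (-4200/6841)^2*(e24)^2 + (-48769/20523)^2*(e25)^2 + (-400/6841)^2*(e26)^2 + (800/6841)^2*(e35)^2 + (-7000/6841)^2*(e45)^2 + (2000/20523)^2*(e56)^2 = 70560000/46799281*(-1) + 196000000/46799281*(+1) + 230400/46799281*(-1) + 17640000/46799281*(-1) + 2378415361/421193529*(+1) + 160000/46799281*(+1) + 640000/46799281*(+1) + 49000000/46799281*(+1) + 4000000/421193529*(-1) = 9 (each basis 2-blade squares to minus the product of its generators' squares); cross terms between blades sharing an index anticommute and cancel; the commuting (index-disjoint) pairs give grade-4 terms 2*c*c'*(blade product), which cancel blade by blade — e1235: 13440000/46799281 - 13440000/46799281 = 0; e1245: -117600000/46799281 + 117600000/46799281 = 0; e1256: 11200000/46799281 - 11200000/46799281 = 0; e2345: -6720000/46799281 + 6720000/46799281 = 0; e2356: 640000/46799281 - 640000/46799281 = 0; e2456: -5600000/46799281 + 5600000/46799281 = 0 — confirming B is simple. So B^2 = 9.
B^2 = 9 — hyperbolic case — the even/odd split gives cosh and sinh: l = 3, alpha*l = -3, so exp(alpha B) = cosh(-3) + (sinh(-3)/3)*B = cosh(3) + (-sinh(3)/3)*B.
Answer: cosh(3) - 2800*sinh(3)/6841*e12 + 14000*sinh(3)/20523*e15 - 160*sinh(3)/6841*e23 + 1400*sinh(3)/6841*e24 + 48769*sinh(3)/61569*e25 + 400*sinh(3)/20523*e26 - 800*sinh(3)/20523*e35 + 7000*sinh(3)/20523*e45 - 2000*sinh(3)/61569*e56


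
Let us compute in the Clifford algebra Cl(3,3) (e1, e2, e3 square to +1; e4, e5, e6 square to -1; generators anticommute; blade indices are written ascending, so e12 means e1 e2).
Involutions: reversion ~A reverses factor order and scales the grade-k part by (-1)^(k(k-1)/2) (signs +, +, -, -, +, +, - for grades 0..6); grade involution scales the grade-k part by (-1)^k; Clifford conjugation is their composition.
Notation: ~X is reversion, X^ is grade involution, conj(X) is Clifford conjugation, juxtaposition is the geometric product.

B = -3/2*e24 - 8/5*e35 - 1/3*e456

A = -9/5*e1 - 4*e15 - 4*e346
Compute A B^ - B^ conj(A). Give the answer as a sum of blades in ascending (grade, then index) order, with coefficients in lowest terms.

first term: 32/5*e13 - 4/3*e35 + 27/10*e124 + 72/25*e135 - 4/3*e146 - 6*e236 - 32/5*e456 + 6*e1245 - 3/5*e1456
second term: 32/5*e13 + 4/3*e35 - 27/10*e124 - 72/25*e135 - 4/3*e146 + 6*e236 + 32/5*e456 - 6*e1245 - 3/5*e1456
Answer: -8/3*e35 + 27/5*e124 + 144/25*e135 - 12*e236 - 64/5*e456 + 12*e1245


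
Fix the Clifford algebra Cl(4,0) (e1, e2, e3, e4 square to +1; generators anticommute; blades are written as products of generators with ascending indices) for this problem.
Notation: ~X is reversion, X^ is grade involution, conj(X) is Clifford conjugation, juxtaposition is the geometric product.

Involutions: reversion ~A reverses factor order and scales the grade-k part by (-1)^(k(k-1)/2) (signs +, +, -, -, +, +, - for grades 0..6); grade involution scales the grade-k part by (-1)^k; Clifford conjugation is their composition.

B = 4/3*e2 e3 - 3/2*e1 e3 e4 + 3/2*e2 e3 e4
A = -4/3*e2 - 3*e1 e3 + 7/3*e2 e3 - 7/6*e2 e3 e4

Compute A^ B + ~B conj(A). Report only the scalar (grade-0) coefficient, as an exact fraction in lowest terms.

first term: -175/36 + 16/9*e3 - 86/9*e4 + 9/4*e1 e2 + 2*e3 e4 + e1 e2 e4 + 2*e1 e2 e3 e4
second term: -175/36 + 16/9*e3 - 86/9*e4 - 9/4*e1 e2 - 2*e3 e4 - e1 e2 e4 + 2*e1 e2 e3 e4
Answer: -175/18


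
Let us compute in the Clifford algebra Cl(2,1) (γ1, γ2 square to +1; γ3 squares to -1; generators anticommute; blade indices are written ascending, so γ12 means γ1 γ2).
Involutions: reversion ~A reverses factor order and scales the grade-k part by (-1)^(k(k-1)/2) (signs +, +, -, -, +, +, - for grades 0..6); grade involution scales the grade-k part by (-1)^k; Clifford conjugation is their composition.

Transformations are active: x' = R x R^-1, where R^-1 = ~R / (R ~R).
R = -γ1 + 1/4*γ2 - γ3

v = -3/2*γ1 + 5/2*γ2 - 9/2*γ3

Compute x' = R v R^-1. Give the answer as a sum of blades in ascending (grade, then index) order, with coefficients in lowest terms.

~R = -γ1 + 1/4*γ2 - γ3, and R ~R = 1/16, so R^-1 = ~R / (1/16).
R v = -19/8 - 17/8*γ12 + 3*γ13 + 11/8*γ23
Answer: 155/2*γ1 - 43/2*γ2 + 161/2*γ3


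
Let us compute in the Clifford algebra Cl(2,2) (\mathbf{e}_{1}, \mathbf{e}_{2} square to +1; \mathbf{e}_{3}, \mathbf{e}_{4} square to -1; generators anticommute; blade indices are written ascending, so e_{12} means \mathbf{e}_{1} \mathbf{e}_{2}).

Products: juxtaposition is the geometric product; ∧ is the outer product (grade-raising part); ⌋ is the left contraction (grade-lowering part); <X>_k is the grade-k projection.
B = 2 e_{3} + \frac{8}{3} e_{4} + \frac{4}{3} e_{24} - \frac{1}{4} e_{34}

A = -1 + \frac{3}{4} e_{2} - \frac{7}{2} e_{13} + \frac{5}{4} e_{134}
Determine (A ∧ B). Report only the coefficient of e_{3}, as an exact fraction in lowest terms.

step 1: -2 e_{3} - \frac{8}{3} e_{4} + \frac{3}{2} e_{23} + \frac{2}{3} e_{24} + \frac{1}{4} e_{34} - \frac{28}{3} e_{134} - \frac{3}{16} e_{234} + \frac{14}{3} e_{1234}
Answer: -2


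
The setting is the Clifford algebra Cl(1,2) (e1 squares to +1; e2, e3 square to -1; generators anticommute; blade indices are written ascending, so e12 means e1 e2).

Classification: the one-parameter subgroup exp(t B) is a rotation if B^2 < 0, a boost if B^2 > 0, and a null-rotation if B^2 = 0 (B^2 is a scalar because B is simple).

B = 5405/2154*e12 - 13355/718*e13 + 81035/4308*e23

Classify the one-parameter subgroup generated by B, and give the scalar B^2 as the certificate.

B^2 term by term: the squares give (5405/2154)^2*(e12)^2 + (-13355/718)^2*(e13)^2 + (81035/4308)^2*(e23)^2 = 29214025/4639716*(+1) + 178356025/515524*(+1) + 6566671225/18558864*(-1) = -25/16 (each basis 2-blade squares to minus the product of its generators' squares); cross terms between blades sharing an index anticommute and cancel. So B^2 = -25/16.
Answer: rotation, certificate B^2 = -25/16. Certificate logic: -25/16 is a conjugation-invariant scalar, so its sign fixes rotation versus boost versus null-rotation outright.


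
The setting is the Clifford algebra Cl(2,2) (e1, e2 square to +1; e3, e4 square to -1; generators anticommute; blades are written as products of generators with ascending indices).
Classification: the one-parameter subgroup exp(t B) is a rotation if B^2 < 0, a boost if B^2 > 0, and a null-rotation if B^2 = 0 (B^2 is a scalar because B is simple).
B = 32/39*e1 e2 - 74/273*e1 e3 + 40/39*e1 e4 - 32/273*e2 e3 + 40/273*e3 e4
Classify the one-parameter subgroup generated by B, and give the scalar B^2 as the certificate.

B^2 term by term: the squares give (32/39)^2*(e1 e2)^2 + (-74/273)^2*(e1 e3)^2 + (40/39)^2*(e1 e4)^2 + (-32/273)^2*(e2 e3)^2 + (40/273)^2*(e3 e4)^2 = 1024/1521*(-1) + 5476/74529*(+1) + 1600/1521*(+1) + 1024/74529*(+1) + 1600/74529*(-1) = 4/9 (each basis 2-blade squares to minus the product of its generators' squares); cross terms between blades sharing an index anticommute and cancel; the commuting (index-disjoint) pairs give grade-4 terms 2*c*c'*(blade product), which cancel blade by blade — e1 e2 e3 e4: 2560/10647 - 2560/10647 = 0 — confirming B is simple. So B^2 = 4/9.
Answer: boost, certificate B^2 = 4/9. Because 4/9 is invariant under every versor sandwich, the classification follows from its sign alone.


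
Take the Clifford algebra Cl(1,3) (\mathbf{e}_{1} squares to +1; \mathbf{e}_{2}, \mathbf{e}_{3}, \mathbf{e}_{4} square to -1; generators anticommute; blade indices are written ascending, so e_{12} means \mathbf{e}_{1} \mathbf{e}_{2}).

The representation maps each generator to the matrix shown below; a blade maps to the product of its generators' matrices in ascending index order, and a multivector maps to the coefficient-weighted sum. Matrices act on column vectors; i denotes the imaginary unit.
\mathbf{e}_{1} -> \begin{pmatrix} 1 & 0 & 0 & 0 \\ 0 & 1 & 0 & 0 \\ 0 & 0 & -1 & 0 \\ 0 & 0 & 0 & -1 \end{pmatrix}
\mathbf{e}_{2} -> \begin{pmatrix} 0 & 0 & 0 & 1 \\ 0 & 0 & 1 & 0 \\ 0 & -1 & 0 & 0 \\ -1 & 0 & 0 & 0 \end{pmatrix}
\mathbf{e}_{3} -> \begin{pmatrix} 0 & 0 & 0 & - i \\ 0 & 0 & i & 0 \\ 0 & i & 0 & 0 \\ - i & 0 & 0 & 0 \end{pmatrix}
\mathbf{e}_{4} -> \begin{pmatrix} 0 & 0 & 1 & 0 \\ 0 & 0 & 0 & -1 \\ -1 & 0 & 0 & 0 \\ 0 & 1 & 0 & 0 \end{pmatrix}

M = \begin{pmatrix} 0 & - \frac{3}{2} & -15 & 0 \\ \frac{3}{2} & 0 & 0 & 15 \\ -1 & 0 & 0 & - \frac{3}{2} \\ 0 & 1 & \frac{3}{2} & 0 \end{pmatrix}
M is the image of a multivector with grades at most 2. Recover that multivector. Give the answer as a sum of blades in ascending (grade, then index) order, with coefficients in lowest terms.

Method: the blade images are trace-orthogonal — tr(rho(e_A) rho(e_B)^-1) = 4 if A = B and 0 otherwise — and rho(e_A)^-1 = (e_A)^2 * rho(e_A) with (e_A)^2 = +1 or -1, so the coefficient of e_A in the preimage is (e_A)^2 * tr(M rho(e_A))/4.
Nonzero projections over blades of grade <= 2: e_{4}: (e_{4})^2 = -1, tr(M rho(e_{4})) = 28, coefficient -7; e_{14}: (e_{14})^2 = +1, tr(M rho(e_{14})) = -32, coefficient -8; e_{24}: (e_{24})^2 = -1, tr(M rho(e_{24})) = 6, coefficient -\frac{3}{2}. Every other blade of grade <= 2 projects to 0.
Answer: -7 e_{4} - 8 e_{14} - \frac{3}{2} e_{24}


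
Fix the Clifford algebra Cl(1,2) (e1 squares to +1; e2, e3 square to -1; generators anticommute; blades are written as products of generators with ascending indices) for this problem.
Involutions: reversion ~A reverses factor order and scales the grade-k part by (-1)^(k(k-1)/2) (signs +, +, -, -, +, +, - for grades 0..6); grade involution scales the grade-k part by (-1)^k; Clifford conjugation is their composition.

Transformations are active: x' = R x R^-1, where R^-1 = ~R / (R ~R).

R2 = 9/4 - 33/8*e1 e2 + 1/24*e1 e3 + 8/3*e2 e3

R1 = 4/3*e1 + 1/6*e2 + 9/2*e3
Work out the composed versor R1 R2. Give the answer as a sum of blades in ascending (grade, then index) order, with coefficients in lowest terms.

Distribute over the terms of R1 (each basis-blade product reordered to ascending indices, repeated generators contracted through their squares):
(4/3*e1) R2 = 3*e1 - 11/2*e2 + 1/18*e3 + 32/9*e1 e2 e3
(1/6*e2) R2 = -11/16*e1 + 3/8*e2 - 4/9*e3 - 1/144*e1 e2 e3
(9/2*e3) R2 = 3/16*e1 + 12*e2 + 81/8*e3 - 297/16*e1 e2 e3
Summing the partial products and collecting blades:
Answer: 5/2*e1 + 55/8*e2 + 701/72*e3 - 1081/72*e1 e2 e3


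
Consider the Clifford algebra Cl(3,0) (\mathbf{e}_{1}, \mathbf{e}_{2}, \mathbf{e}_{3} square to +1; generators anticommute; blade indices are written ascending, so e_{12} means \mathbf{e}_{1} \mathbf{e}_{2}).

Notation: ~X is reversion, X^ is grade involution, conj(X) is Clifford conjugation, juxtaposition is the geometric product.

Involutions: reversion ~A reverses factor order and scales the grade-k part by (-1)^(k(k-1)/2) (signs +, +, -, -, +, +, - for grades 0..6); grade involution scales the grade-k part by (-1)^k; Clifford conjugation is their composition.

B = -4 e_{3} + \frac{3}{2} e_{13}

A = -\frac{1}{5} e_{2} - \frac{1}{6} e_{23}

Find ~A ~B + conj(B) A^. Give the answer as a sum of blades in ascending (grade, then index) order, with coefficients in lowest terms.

first term: -\frac{2}{3} e_{2} - \frac{1}{4} e_{12} + \frac{4}{5} e_{23} - \frac{3}{10} e_{123}
second term: \frac{2}{3} e_{2} - \frac{1}{4} e_{12} - \frac{4}{5} e_{23} + \frac{3}{10} e_{123}
Answer: -\frac{1}{2} e_{12}


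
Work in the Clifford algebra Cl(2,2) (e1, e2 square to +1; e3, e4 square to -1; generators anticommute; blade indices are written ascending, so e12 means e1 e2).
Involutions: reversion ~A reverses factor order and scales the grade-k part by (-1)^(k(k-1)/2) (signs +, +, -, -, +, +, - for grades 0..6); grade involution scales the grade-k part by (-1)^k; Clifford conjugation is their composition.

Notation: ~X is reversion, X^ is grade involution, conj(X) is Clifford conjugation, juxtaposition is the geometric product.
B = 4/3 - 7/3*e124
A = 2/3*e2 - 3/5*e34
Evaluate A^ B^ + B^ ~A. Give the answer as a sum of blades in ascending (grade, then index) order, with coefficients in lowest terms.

first term: -8/9*e2 + 14/9*e14 - 4/5*e34 + 7/5*e123
second term: 8/9*e2 - 14/9*e14 + 4/5*e34 + 7/5*e123
Answer: 14/5*e123


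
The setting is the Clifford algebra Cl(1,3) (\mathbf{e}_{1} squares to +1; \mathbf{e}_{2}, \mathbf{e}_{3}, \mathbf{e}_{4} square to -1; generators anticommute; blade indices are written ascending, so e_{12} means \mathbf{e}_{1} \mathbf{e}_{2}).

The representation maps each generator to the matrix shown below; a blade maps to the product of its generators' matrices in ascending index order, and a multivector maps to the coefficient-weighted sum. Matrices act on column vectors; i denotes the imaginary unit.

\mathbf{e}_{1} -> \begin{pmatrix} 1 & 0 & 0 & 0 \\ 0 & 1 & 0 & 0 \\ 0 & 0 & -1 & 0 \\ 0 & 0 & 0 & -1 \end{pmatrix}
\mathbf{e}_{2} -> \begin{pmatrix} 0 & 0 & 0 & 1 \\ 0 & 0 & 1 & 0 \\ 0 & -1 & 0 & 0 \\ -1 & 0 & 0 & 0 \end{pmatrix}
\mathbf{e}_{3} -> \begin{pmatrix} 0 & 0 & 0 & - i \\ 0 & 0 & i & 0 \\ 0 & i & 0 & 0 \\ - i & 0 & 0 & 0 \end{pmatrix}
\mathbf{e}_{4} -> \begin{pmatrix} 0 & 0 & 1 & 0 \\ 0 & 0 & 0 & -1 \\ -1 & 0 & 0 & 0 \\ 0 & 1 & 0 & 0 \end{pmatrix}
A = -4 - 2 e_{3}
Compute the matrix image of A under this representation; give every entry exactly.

M = (-4)*1 + (-2)*rho(e_{3}), summed entrywise (1 is the identity matrix):
Answer: \begin{pmatrix} -4 & 0 & 0 & 2 i \\ 0 & -4 & - 2 i & 0 \\ 0 & - 2 i & -4 & 0 \\ 2 i & 0 & 0 & -4 \end{pmatrix}


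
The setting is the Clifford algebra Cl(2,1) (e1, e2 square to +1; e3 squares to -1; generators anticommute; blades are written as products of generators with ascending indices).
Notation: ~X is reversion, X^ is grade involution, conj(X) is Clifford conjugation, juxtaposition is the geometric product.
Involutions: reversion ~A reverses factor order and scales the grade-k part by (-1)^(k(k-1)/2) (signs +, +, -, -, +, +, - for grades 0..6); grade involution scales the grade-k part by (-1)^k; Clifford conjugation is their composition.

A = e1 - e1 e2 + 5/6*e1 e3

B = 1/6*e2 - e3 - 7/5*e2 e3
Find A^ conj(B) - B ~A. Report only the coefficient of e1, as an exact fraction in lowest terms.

first term: -2/3*e1 + 4/3*e1 e2 - 12/5*e1 e3 - 407/180*e1 e2 e3
second term: 2/3*e1 - 4/3*e1 e2 + 12/5*e1 e3 - 407/180*e1 e2 e3
Answer: -4/3


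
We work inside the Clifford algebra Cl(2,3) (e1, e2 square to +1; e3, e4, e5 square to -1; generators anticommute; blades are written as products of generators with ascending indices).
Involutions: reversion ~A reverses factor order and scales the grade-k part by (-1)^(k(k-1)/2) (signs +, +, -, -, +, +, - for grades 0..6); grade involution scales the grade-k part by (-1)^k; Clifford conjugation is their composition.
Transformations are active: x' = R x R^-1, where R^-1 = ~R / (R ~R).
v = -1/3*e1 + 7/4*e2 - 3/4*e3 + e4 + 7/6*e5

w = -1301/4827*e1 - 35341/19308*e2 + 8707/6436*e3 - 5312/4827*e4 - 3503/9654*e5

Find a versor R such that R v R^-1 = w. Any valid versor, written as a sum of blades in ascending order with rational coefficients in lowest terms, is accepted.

Since q(v) = q(w) = 1/4, the sum R = v + w = -970/1609*e1 - 388/4827*e2 + 970/1609*e3 - 485/4827*e4 + 3880/4827*e5 does the job whenever invertible.
Answer: -970/1609*e1 - 388/4827*e2 + 970/1609*e3 - 485/4827*e4 + 3880/4827*e5


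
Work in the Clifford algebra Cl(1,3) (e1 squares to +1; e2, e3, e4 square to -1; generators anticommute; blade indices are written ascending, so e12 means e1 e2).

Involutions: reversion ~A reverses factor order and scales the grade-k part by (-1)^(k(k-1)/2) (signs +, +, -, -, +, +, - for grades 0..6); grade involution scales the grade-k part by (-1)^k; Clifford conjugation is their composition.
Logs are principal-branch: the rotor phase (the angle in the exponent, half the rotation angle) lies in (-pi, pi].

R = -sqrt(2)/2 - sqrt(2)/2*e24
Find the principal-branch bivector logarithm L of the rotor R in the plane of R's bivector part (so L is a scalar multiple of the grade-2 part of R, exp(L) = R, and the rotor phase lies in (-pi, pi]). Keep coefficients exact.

The scalar part of R is -sqrt(2)/2, which pins the rotor phase on the principal branch; dividing the bivector part by the sine of that phase recovers the unit plane, and L is the phase times that plane.
Concretely: cos(phase) = -sqrt(2)/2 gives phase = ±3*pi/4, and since phase/sin(phase) is even the sign is immaterial: L = (phase/sin(phase)) * <R>_2 = (3*sqrt(2)*pi/4) * <R>_2.
Answer: -3*pi/4*e24


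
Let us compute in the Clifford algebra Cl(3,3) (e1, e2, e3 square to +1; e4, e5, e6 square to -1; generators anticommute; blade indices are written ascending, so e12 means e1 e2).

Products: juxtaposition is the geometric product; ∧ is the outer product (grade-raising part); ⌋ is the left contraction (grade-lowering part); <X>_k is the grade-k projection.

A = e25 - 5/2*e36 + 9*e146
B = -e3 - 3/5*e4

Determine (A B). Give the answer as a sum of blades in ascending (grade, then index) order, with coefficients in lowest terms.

step 1: -5/2*e6 - 27/5*e16 + e235 + 3/5*e245 - 3/2*e346 - 9*e1346
Answer: -5/2*e6 - 27/5*e16 + e235 + 3/5*e245 - 3/2*e346 - 9*e1346


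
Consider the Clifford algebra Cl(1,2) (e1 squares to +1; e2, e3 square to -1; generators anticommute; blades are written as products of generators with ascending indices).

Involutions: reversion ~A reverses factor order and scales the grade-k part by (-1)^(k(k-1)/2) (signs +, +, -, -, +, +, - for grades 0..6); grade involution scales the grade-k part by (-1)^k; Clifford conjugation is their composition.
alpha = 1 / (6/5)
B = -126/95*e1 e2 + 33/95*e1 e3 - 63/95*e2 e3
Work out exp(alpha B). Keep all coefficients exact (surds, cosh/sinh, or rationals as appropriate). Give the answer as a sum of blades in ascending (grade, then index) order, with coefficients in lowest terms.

B^2 term by term: the squares give (-126/95)^2*(e1 e2)^2 + (33/95)^2*(e1 e3)^2 + (-63/95)^2*(e2 e3)^2 = 15876/9025*(+1) + 1089/9025*(+1) + 3969/9025*(-1) = 36/25 (each basis 2-blade squares to minus the product of its generators' squares); cross terms between blades sharing an index anticommute and cancel. So B^2 = 36/25.
B^2 = 36/25 — the series telescopes hyperbolically here: l = 6/5, alpha*l = 1, so exp(alpha B) = cosh(1) + (sinh(1)/(6/5))*B = cosh(1) + (5*sinh(1)/6)*B.
Answer: cosh(1) - 21*sinh(1)/19*e1 e2 + 11*sinh(1)/38*e1 e3 - 21*sinh(1)/38*e2 e3


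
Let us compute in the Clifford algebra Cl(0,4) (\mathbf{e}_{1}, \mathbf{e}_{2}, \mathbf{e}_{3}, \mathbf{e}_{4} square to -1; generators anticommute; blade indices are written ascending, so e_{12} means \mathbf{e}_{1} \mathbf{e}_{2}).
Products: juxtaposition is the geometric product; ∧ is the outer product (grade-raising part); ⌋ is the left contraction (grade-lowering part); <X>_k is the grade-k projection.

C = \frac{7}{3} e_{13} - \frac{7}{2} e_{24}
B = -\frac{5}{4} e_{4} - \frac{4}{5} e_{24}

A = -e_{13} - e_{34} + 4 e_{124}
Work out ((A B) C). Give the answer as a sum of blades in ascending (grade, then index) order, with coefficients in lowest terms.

step 1: \frac{16}{5} e_{1} - \frac{5}{4} e_{3} + 5 e_{12} - \frac{4}{5} e_{23} + \frac{5}{4} e_{134} - \frac{4}{5} e_{1234}
step 2: -\frac{35}{12} e_{1} - \frac{112}{15} e_{3} - \frac{35}{12} e_{4} + \frac{28}{15} e_{12} + \frac{14}{5} e_{13} + \frac{35}{2} e_{14} + \frac{35}{3} e_{23} - \frac{28}{15} e_{24} + \frac{14}{5} e_{34} + \frac{35}{8} e_{123} - \frac{56}{5} e_{124} - \frac{35}{8} e_{234}
Answer: -\frac{35}{12} e_{1} - \frac{112}{15} e_{3} - \frac{35}{12} e_{4} + \frac{28}{15} e_{12} + \frac{14}{5} e_{13} + \frac{35}{2} e_{14} + \frac{35}{3} e_{23} - \frac{28}{15} e_{24} + \frac{14}{5} e_{34} + \frac{35}{8} e_{123} - \frac{56}{5} e_{124} - \frac{35}{8} e_{234}


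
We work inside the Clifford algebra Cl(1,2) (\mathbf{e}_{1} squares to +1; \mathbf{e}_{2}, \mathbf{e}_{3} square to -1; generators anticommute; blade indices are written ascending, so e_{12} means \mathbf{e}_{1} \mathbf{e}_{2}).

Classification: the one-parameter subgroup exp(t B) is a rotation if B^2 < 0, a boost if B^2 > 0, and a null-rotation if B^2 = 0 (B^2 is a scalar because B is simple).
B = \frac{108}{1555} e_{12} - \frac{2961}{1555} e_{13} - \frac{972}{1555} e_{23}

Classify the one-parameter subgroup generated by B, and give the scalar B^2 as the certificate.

B^2 term by term: the squares give (\frac{108}{1555})^2*(e_{12})^2 + (-\frac{2961}{1555})^2*(e_{13})^2 + (-\frac{972}{1555})^2*(e_{23})^2 = \frac{11664}{2418025}*(+1) + \frac{8767521}{2418025}*(+1) + \frac{944784}{2418025}*(-1) = \frac{81}{25} (each basis 2-blade squares to minus the product of its generators' squares); cross terms between blades sharing an index anticommute and cancel. So B^2 = \frac{81}{25}.
Answer: boost, certificate B^2 = \frac{81}{25}. The invariant at work: B^2 = \frac{81}{25} is unchanged by conjugation, hence its sign classifies the subgroup whatever basis B is written in.
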